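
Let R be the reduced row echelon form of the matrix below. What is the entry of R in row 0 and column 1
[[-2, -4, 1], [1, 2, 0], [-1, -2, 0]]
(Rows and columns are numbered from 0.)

Multiply R1 by -1/2.
  [  1   2  -1/2 ]
  [  1   2     0 ]
  [ -1  -2     0 ]
Subtract R1 from R2.
  [  1   2  -1/2 ]
  [  0   0   1/2 ]
  [ -1  -2     0 ]
Add R1 to R3.
  [ 1  2  -1/2 ]
  [ 0  0   1/2 ]
  [ 0  0  -1/2 ]
Multiply R2 by 2.
  [ 1  2  -1/2 ]
  [ 0  0     1 ]
  [ 0  0  -1/2 ]
Add 1/2 times R2 to R3.
  [ 1  2  -1/2 ]
  [ 0  0     1 ]
  [ 0  0     0 ]
Add 1/2 times R2 to R1.
  [ 1  2  0 ]
  [ 0  0  1 ]
  [ 0  0  0 ]

2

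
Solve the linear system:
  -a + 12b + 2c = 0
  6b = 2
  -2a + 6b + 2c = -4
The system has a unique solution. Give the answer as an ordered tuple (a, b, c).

(2, 1/3, -1)

Form the augmented matrix and row-reduce:
  [ -1  12  2  |   0 ]
  [  0   6  0  |   2 ]
  [ -2   6  2  |  -4 ]
Multiply r1 by -1.
  [  1  -12  -2  |   0 ]
  [  0    6   0  |   2 ]
  [ -2    6   2  |  -4 ]
Add 2 times r1 to r3.
  [ 1  -12  -2  |   0 ]
  [ 0    6   0  |   2 ]
  [ 0  -18  -2  |  -4 ]
Multiply r2 by 1/6.
  [ 1  -12  -2  |    0 ]
  [ 0    1   0  |  1/3 ]
  [ 0  -18  -2  |   -4 ]
Add 18 times r2 to r3.
  [ 1  -12  -2  |    0 ]
  [ 0    1   0  |  1/3 ]
  [ 0    0  -2  |    2 ]
Multiply r3 by -1/2.
  [ 1  -12  -2  |    0 ]
  [ 0    1   0  |  1/3 ]
  [ 0    0   1  |   -1 ]
Add 2 times r3 to r1.
  [ 1  -12  0  |   -2 ]
  [ 0    1  0  |  1/3 ]
  [ 0    0  1  |   -1 ]
Add 12 times r2 to r1.
  [ 1  0  0  |    2 ]
  [ 0  1  0  |  1/3 ]
  [ 0  0  1  |   -1 ]
Reading off the last column: a = 2, b = 1/3, c = -1.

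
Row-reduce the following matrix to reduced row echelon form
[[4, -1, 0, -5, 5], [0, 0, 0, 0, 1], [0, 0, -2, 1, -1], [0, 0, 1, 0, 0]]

R1 → 1/4·R1
R2 ↔ R3
R2 → -1/2·R2
R4 → R4 − R2
R3 ↔ R4
R3 → 2·R3
R3 → R3 + R4
R2 → R2 − 1/2·R4
R1 → R1 − 5/4·R4
R2 → R2 + 1/2·R3
R1 → R1 + 5/4·R3

[[1, -1/4, 0, 0, 0], [0, 0, 1, 0, 0], [0, 0, 0, 1, 0], [0, 0, 0, 0, 1]]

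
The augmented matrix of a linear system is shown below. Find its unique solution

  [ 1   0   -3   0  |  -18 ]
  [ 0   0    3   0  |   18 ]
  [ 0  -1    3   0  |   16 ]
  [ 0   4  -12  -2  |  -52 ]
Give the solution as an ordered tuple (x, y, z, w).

Swap R2 and R3.
  [ 1   0   -3   0  |  -18 ]
  [ 0  -1    3   0  |   16 ]
  [ 0   0    3   0  |   18 ]
  [ 0   4  -12  -2  |  -52 ]
Multiply R2 by -1.
  [ 1  0   -3   0  |  -18 ]
  [ 0  1   -3   0  |  -16 ]
  [ 0  0    3   0  |   18 ]
  [ 0  4  -12  -2  |  -52 ]
Subtract 4 times R2 from R4.
  [ 1  0  -3   0  |  -18 ]
  [ 0  1  -3   0  |  -16 ]
  [ 0  0   3   0  |   18 ]
  [ 0  0   0  -2  |   12 ]
Multiply R3 by 1/3.
  [ 1  0  -3   0  |  -18 ]
  [ 0  1  -3   0  |  -16 ]
  [ 0  0   1   0  |    6 ]
  [ 0  0   0  -2  |   12 ]
Multiply R4 by -1/2.
  [ 1  0  -3  0  |  -18 ]
  [ 0  1  -3  0  |  -16 ]
  [ 0  0   1  0  |    6 ]
  [ 0  0   0  1  |   -6 ]
Add 3 times R3 to R2.
  [ 1  0  -3  0  |  -18 ]
  [ 0  1   0  0  |    2 ]
  [ 0  0   1  0  |    6 ]
  [ 0  0   0  1  |   -6 ]
Add 3 times R3 to R1.
  [ 1  0  0  0  |   0 ]
  [ 0  1  0  0  |   2 ]
  [ 0  0  1  0  |   6 ]
  [ 0  0  0  1  |  -6 ]
Reading off the last column: x = 0, y = 2, z = 6, w = -6.

(0, 2, 6, -6)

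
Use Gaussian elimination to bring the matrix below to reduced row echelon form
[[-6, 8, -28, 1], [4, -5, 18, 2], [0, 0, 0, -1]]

ρ1 ← -1/6·ρ1
ρ2 ← ρ2 − 4·ρ1
ρ2 ← 3·ρ2
ρ3 ← -1·ρ3
ρ2 ← ρ2 − 8·ρ3
ρ1 ← ρ1 + 1/6·ρ3
ρ1 ← ρ1 + 4/3·ρ2

[[1, 0, 2, 0], [0, 1, -2, 0], [0, 0, 0, 1]]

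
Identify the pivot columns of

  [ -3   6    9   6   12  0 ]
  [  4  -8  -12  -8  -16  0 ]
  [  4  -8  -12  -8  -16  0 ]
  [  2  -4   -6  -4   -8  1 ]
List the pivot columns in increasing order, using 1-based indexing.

1, 6

ρ1 -> -1/3·ρ1
  [ 1  -2   -3  -2   -4  0 ]
  [ 4  -8  -12  -8  -16  0 ]
  [ 4  -8  -12  -8  -16  0 ]
  [ 2  -4   -6  -4   -8  1 ]
ρ2 -> ρ2 − 4·ρ1
  [ 1  -2   -3  -2   -4  0 ]
  [ 0   0    0   0    0  0 ]
  [ 4  -8  -12  -8  -16  0 ]
  [ 2  -4   -6  -4   -8  1 ]
ρ3 -> ρ3 − 4·ρ1
  [ 1  -2  -3  -2  -4  0 ]
  [ 0   0   0   0   0  0 ]
  [ 0   0   0   0   0  0 ]
  [ 2  -4  -6  -4  -8  1 ]
ρ4 -> ρ4 − 2·ρ1
  [ 1  -2  -3  -2  -4  0 ]
  [ 0   0   0   0   0  0 ]
  [ 0   0   0   0   0  0 ]
  [ 0   0   0   0   0  1 ]
ρ2 <=> ρ4
  [ 1  -2  -3  -2  -4  0 ]
  [ 0   0   0   0   0  1 ]
  [ 0   0   0   0   0  0 ]
  [ 0   0   0   0   0  0 ]
Pivot columns are the columns containing a leading 1.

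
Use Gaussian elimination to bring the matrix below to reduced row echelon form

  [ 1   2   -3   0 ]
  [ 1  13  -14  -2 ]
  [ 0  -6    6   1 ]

Subtract R1 from R2.
  [ 1   2   -3   0 ]
  [ 0  11  -11  -2 ]
  [ 0  -6    6   1 ]
Multiply R2 by 1/11.
  [ 1   2  -3      0 ]
  [ 0   1  -1  -2/11 ]
  [ 0  -6   6      1 ]
Add 6 times R2 to R3.
  [ 1  2  -3      0 ]
  [ 0  1  -1  -2/11 ]
  [ 0  0   0  -1/11 ]
Multiply R3 by -11.
  [ 1  2  -3      0 ]
  [ 0  1  -1  -2/11 ]
  [ 0  0   0      1 ]
Add 2/11 times R3 to R2.
  [ 1  2  -3  0 ]
  [ 0  1  -1  0 ]
  [ 0  0   0  1 ]
Subtract 2 times R2 from R1.
  [ 1  0  -1  0 ]
  [ 0  1  -1  0 ]
  [ 0  0   0  1 ]

[[1, 0, -1, 0], [0, 1, -1, 0], [0, 0, 0, 1]]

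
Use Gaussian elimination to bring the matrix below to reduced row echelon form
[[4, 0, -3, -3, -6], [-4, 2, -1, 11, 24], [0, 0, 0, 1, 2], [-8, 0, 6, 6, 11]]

ρ1 -> 1/4·ρ1
  [  1  0  -3/4  -3/4  -3/2 ]
  [ -4  2    -1    11    24 ]
  [  0  0     0     1     2 ]
  [ -8  0     6     6    11 ]
ρ2 -> ρ2 + 4·ρ1
  [  1  0  -3/4  -3/4  -3/2 ]
  [  0  2    -4     8    18 ]
  [  0  0     0     1     2 ]
  [ -8  0     6     6    11 ]
ρ4 -> ρ4 + 8·ρ1
  [ 1  0  -3/4  -3/4  -3/2 ]
  [ 0  2    -4     8    18 ]
  [ 0  0     0     1     2 ]
  [ 0  0     0     0    -1 ]
ρ2 -> 1/2·ρ2
  [ 1  0  -3/4  -3/4  -3/2 ]
  [ 0  1    -2     4     9 ]
  [ 0  0     0     1     2 ]
  [ 0  0     0     0    -1 ]
ρ4 -> -1·ρ4
  [ 1  0  -3/4  -3/4  -3/2 ]
  [ 0  1    -2     4     9 ]
  [ 0  0     0     1     2 ]
  [ 0  0     0     0     1 ]
ρ3 -> ρ3 − 2·ρ4
  [ 1  0  -3/4  -3/4  -3/2 ]
  [ 0  1    -2     4     9 ]
  [ 0  0     0     1     0 ]
  [ 0  0     0     0     1 ]
ρ2 -> ρ2 − 9·ρ4
  [ 1  0  -3/4  -3/4  -3/2 ]
  [ 0  1    -2     4     0 ]
  [ 0  0     0     1     0 ]
  [ 0  0     0     0     1 ]
ρ1 -> ρ1 + 3/2·ρ4
  [ 1  0  -3/4  -3/4  0 ]
  [ 0  1    -2     4  0 ]
  [ 0  0     0     1  0 ]
  [ 0  0     0     0  1 ]
ρ2 -> ρ2 − 4·ρ3
  [ 1  0  -3/4  -3/4  0 ]
  [ 0  1    -2     0  0 ]
  [ 0  0     0     1  0 ]
  [ 0  0     0     0  1 ]
ρ1 -> ρ1 + 3/4·ρ3
  [ 1  0  -3/4  0  0 ]
  [ 0  1    -2  0  0 ]
  [ 0  0     0  1  0 ]
  [ 0  0     0  0  1 ]

[[1, 0, -3/4, 0, 0], [0, 1, -2, 0, 0], [0, 0, 0, 1, 0], [0, 0, 0, 0, 1]]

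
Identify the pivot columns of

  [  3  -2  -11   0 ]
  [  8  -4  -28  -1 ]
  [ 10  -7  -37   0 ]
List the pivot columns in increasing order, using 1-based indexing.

1, 2, 4

ρ1 → 1/3·ρ1
  [  1  -2/3  -11/3   0 ]
  [  8    -4    -28  -1 ]
  [ 10    -7    -37   0 ]
ρ2 → ρ2 − 8·ρ1
  [  1  -2/3  -11/3   0 ]
  [  0   4/3    4/3  -1 ]
  [ 10    -7    -37   0 ]
ρ3 → ρ3 − 10·ρ1
  [ 1  -2/3  -11/3   0 ]
  [ 0   4/3    4/3  -1 ]
  [ 0  -1/3   -1/3   0 ]
ρ2 → 3/4·ρ2
  [ 1  -2/3  -11/3     0 ]
  [ 0     1      1  -3/4 ]
  [ 0  -1/3   -1/3     0 ]
ρ3 → ρ3 + 1/3·ρ2
  [ 1  -2/3  -11/3     0 ]
  [ 0     1      1  -3/4 ]
  [ 0     0      0  -1/4 ]
ρ3 → -4·ρ3
  [ 1  -2/3  -11/3     0 ]
  [ 0     1      1  -3/4 ]
  [ 0     0      0     1 ]
ρ2 → ρ2 + 3/4·ρ3
  [ 1  -2/3  -11/3  0 ]
  [ 0     1      1  0 ]
  [ 0     0      0  1 ]
ρ1 → ρ1 + 2/3·ρ2
  [ 1  0  -3  0 ]
  [ 0  1   1  0 ]
  [ 0  0   0  1 ]
Pivot columns are the columns containing a leading 1.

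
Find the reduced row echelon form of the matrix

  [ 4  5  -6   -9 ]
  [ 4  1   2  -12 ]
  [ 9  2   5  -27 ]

Multiply ρ1 by 1/4.
  [ 1  5/4  -3/2  -9/4 ]
  [ 4    1     2   -12 ]
  [ 9    2     5   -27 ]
Subtract 4 times ρ1 from ρ2.
  [ 1  5/4  -3/2  -9/4 ]
  [ 0   -4     8    -3 ]
  [ 9    2     5   -27 ]
Subtract 9 times ρ1 from ρ3.
  [ 1    5/4  -3/2   -9/4 ]
  [ 0     -4     8     -3 ]
  [ 0  -37/4  37/2  -27/4 ]
Multiply ρ2 by -1/4.
  [ 1    5/4  -3/2   -9/4 ]
  [ 0      1    -2    3/4 ]
  [ 0  -37/4  37/2  -27/4 ]
Add 37/4 times ρ2 to ρ3.
  [ 1  5/4  -3/2  -9/4 ]
  [ 0    1    -2   3/4 ]
  [ 0    0     0  3/16 ]
Multiply ρ3 by 16/3.
  [ 1  5/4  -3/2  -9/4 ]
  [ 0    1    -2   3/4 ]
  [ 0    0     0     1 ]
Subtract 3/4 times ρ3 from ρ2.
  [ 1  5/4  -3/2  -9/4 ]
  [ 0    1    -2     0 ]
  [ 0    0     0     1 ]
Add 9/4 times ρ3 to ρ1.
  [ 1  5/4  -3/2  0 ]
  [ 0    1    -2  0 ]
  [ 0    0     0  1 ]
Subtract 5/4 times ρ2 from ρ1.
  [ 1  0   1  0 ]
  [ 0  1  -2  0 ]
  [ 0  0   0  1 ]

[[1, 0, 1, 0], [0, 1, -2, 0], [0, 0, 0, 1]]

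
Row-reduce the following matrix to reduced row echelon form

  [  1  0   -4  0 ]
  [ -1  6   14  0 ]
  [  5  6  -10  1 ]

[[1, 0, -4, 0], [0, 1, 5/3, 0], [0, 0, 0, 1]]

R2 ← R2 + R1
  [ 1  0   -4  0 ]
  [ 0  6   10  0 ]
  [ 5  6  -10  1 ]
R3 ← R3 − 5·R1
  [ 1  0  -4  0 ]
  [ 0  6  10  0 ]
  [ 0  6  10  1 ]
R2 ← 1/6·R2
  [ 1  0   -4  0 ]
  [ 0  1  5/3  0 ]
  [ 0  6   10  1 ]
R3 ← R3 − 6·R2
  [ 1  0   -4  0 ]
  [ 0  1  5/3  0 ]
  [ 0  0    0  1 ]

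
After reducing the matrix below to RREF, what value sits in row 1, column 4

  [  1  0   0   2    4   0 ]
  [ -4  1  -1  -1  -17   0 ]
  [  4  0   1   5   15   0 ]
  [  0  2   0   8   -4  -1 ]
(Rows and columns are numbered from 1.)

R2 ← R2 + 4·R1
  [ 1  0   0  2   4   0 ]
  [ 0  1  -1  7  -1   0 ]
  [ 4  0   1  5  15   0 ]
  [ 0  2   0  8  -4  -1 ]
R3 ← R3 − 4·R1
  [ 1  0   0   2   4   0 ]
  [ 0  1  -1   7  -1   0 ]
  [ 0  0   1  -3  -1   0 ]
  [ 0  2   0   8  -4  -1 ]
R4 ← R4 − 2·R2
  [ 1  0   0   2   4   0 ]
  [ 0  1  -1   7  -1   0 ]
  [ 0  0   1  -3  -1   0 ]
  [ 0  0   2  -6  -2  -1 ]
R4 ← R4 − 2·R3
  [ 1  0   0   2   4   0 ]
  [ 0  1  -1   7  -1   0 ]
  [ 0  0   1  -3  -1   0 ]
  [ 0  0   0   0   0  -1 ]
R4 ← -1·R4
  [ 1  0   0   2   4  0 ]
  [ 0  1  -1   7  -1  0 ]
  [ 0  0   1  -3  -1  0 ]
  [ 0  0   0   0   0  1 ]
R2 ← R2 + R3
  [ 1  0  0   2   4  0 ]
  [ 0  1  0   4  -2  0 ]
  [ 0  0  1  -3  -1  0 ]
  [ 0  0  0   0   0  1 ]

2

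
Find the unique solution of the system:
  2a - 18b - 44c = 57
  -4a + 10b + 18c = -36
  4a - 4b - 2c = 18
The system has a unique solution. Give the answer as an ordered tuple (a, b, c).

(3/2, -3, 0)

Form the augmented matrix and row-reduce:
  [  2  -18  -44  |   57 ]
  [ -4   10   18  |  -36 ]
  [  4   -4   -2  |   18 ]
Multiply R1 by 1/2.
Add 4 times R1 to R2.
Subtract 4 times R1 from R3.
Multiply R2 by -1/26.
Subtract 32 times R2 from R3.
Multiply R3 by -13/2.
Subtract 35/13 times R3 from R2.
Add 22 times R3 to R1.
Add 9 times R2 to R1.
Reading off the last column: a = 3/2, b = -3, c = 0.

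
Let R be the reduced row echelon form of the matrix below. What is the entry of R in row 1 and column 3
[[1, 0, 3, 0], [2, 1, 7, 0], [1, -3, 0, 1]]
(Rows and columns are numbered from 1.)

ρ2 := ρ2 − 2·ρ1
  [ 1   0  3  0 ]
  [ 0   1  1  0 ]
  [ 1  -3  0  1 ]
ρ3 := ρ3 − ρ1
  [ 1   0   3  0 ]
  [ 0   1   1  0 ]
  [ 0  -3  -3  1 ]
ρ3 := ρ3 + 3·ρ2
  [ 1  0  3  0 ]
  [ 0  1  1  0 ]
  [ 0  0  0  1 ]

3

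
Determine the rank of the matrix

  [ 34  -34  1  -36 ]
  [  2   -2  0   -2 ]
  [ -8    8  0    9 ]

rank = 3

Multiply R1 by 1/34.
  [  1  -1  1/34  -18/17 ]
  [  2  -2     0      -2 ]
  [ -8   8     0       9 ]
Subtract 2 times R1 from R2.
  [  1  -1   1/34  -18/17 ]
  [  0   0  -1/17    2/17 ]
  [ -8   8      0       9 ]
Add 8 times R1 to R3.
  [ 1  -1   1/34  -18/17 ]
  [ 0   0  -1/17    2/17 ]
  [ 0   0   4/17    9/17 ]
Multiply R2 by -17.
  [ 1  -1  1/34  -18/17 ]
  [ 0   0     1      -2 ]
  [ 0   0  4/17    9/17 ]
Subtract 4/17 times R2 from R3.
  [ 1  -1  1/34  -18/17 ]
  [ 0   0     1      -2 ]
  [ 0   0     0       1 ]
Add 2 times R3 to R2.
  [ 1  -1  1/34  -18/17 ]
  [ 0   0     1       0 ]
  [ 0   0     0       1 ]
Add 18/17 times R3 to R1.
  [ 1  -1  1/34  0 ]
  [ 0   0     1  0 ]
  [ 0   0     0  1 ]
Subtract 1/34 times R2 from R1.
  [ 1  -1  0  0 ]
  [ 0   0  1  0 ]
  [ 0   0  0  1 ]
The reduced form has 3 nonzero rows.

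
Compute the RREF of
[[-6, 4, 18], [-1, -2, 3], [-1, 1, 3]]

r1 := -1/6·r1
  [  1  -2/3  -3 ]
  [ -1    -2   3 ]
  [ -1     1   3 ]
r2 := r2 + r1
  [  1  -2/3  -3 ]
  [  0  -8/3   0 ]
  [ -1     1   3 ]
r3 := r3 + r1
  [ 1  -2/3  -3 ]
  [ 0  -8/3   0 ]
  [ 0   1/3   0 ]
r2 := -3/8·r2
  [ 1  -2/3  -3 ]
  [ 0     1   0 ]
  [ 0   1/3   0 ]
r3 := r3 − 1/3·r2
  [ 1  -2/3  -3 ]
  [ 0     1   0 ]
  [ 0     0   0 ]
r1 := r1 + 2/3·r2
  [ 1  0  -3 ]
  [ 0  1   0 ]
  [ 0  0   0 ]

[[1, 0, -3], [0, 1, 0], [0, 0, 0]]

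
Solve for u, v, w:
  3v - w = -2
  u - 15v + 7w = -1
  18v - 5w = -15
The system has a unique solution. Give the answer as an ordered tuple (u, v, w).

(-5, -5/3, -3)

Form the augmented matrix and row-reduce:
  [ 0    3  -1  |   -2 ]
  [ 1  -15   7  |   -1 ]
  [ 0   18  -5  |  -15 ]
R1 ↔ R2
  [ 1  -15   7  |   -1 ]
  [ 0    3  -1  |   -2 ]
  [ 0   18  -5  |  -15 ]
R2 -> 1/3·R2
  [ 1  -15     7  |    -1 ]
  [ 0    1  -1/3  |  -2/3 ]
  [ 0   18    -5  |   -15 ]
R3 -> R3 − 18·R2
  [ 1  -15     7  |    -1 ]
  [ 0    1  -1/3  |  -2/3 ]
  [ 0    0     1  |    -3 ]
R2 -> R2 + 1/3·R3
  [ 1  -15  7  |    -1 ]
  [ 0    1  0  |  -5/3 ]
  [ 0    0  1  |    -3 ]
R1 -> R1 − 7·R3
  [ 1  -15  0  |    20 ]
  [ 0    1  0  |  -5/3 ]
  [ 0    0  1  |    -3 ]
R1 -> R1 + 15·R2
  [ 1  0  0  |    -5 ]
  [ 0  1  0  |  -5/3 ]
  [ 0  0  1  |    -3 ]
Reading off the last column: u = -5, v = -5/3, w = -3.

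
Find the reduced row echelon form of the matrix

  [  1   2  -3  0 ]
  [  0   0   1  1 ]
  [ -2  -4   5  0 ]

R3 → R3 + 2·R1
  [ 1  2  -3  0 ]
  [ 0  0   1  1 ]
  [ 0  0  -1  0 ]
R3 → R3 + R2
  [ 1  2  -3  0 ]
  [ 0  0   1  1 ]
  [ 0  0   0  1 ]
R2 → R2 − R3
  [ 1  2  -3  0 ]
  [ 0  0   1  0 ]
  [ 0  0   0  1 ]
R1 → R1 + 3·R2
  [ 1  2  0  0 ]
  [ 0  0  1  0 ]
  [ 0  0  0  1 ]

[[1, 2, 0, 0], [0, 0, 1, 0], [0, 0, 0, 1]]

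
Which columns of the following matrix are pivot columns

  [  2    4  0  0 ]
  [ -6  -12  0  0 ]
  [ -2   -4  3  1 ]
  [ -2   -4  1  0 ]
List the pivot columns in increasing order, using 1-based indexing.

1, 3, 4

ρ1 -> 1/2·ρ1
ρ2 -> ρ2 + 6·ρ1
ρ3 -> ρ3 + 2·ρ1
ρ4 -> ρ4 + 2·ρ1
ρ2 <=> ρ3
ρ2 -> 1/3·ρ2
ρ4 -> ρ4 − ρ2
ρ3 <=> ρ4
ρ3 -> -3·ρ3
ρ2 -> ρ2 − 1/3·ρ3
Pivot columns are the columns containing a leading 1.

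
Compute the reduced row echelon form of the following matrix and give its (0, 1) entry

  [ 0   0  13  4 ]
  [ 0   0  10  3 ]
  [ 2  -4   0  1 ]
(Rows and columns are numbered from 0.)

ρ1 <=> ρ3
  [ 2  -4   0  1 ]
  [ 0   0  10  3 ]
  [ 0   0  13  4 ]
ρ1 → 1/2·ρ1
  [ 1  -2   0  1/2 ]
  [ 0   0  10    3 ]
  [ 0   0  13    4 ]
ρ2 → 1/10·ρ2
  [ 1  -2   0   1/2 ]
  [ 0   0   1  3/10 ]
  [ 0   0  13     4 ]
ρ3 → ρ3 − 13·ρ2
  [ 1  -2  0   1/2 ]
  [ 0   0  1  3/10 ]
  [ 0   0  0  1/10 ]
ρ3 → 10·ρ3
  [ 1  -2  0   1/2 ]
  [ 0   0  1  3/10 ]
  [ 0   0  0     1 ]
ρ2 → ρ2 − 3/10·ρ3
  [ 1  -2  0  1/2 ]
  [ 0   0  1    0 ]
  [ 0   0  0    1 ]
ρ1 → ρ1 − 1/2·ρ3
  [ 1  -2  0  0 ]
  [ 0   0  1  0 ]
  [ 0   0  0  1 ]

-2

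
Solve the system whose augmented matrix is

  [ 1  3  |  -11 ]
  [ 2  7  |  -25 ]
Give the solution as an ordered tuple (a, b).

(-2, -3)

R2 -> R2 − 2·R1
  [ 1  3  |  -11 ]
  [ 0  1  |   -3 ]
R1 -> R1 − 3·R2
  [ 1  0  |  -2 ]
  [ 0  1  |  -3 ]
Reading off the last column: a = -2, b = -3.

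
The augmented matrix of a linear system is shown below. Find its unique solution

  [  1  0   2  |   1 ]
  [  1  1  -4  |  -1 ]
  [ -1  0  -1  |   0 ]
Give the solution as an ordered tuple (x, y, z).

(-1, 4, 1)

r2 -> r2 − r1
  [  1  0   2  |   1 ]
  [  0  1  -6  |  -2 ]
  [ -1  0  -1  |   0 ]
r3 -> r3 + r1
  [ 1  0   2  |   1 ]
  [ 0  1  -6  |  -2 ]
  [ 0  0   1  |   1 ]
r2 -> r2 + 6·r3
  [ 1  0  2  |  1 ]
  [ 0  1  0  |  4 ]
  [ 0  0  1  |  1 ]
r1 -> r1 − 2·r3
  [ 1  0  0  |  -1 ]
  [ 0  1  0  |   4 ]
  [ 0  0  1  |   1 ]
Reading off the last column: x = -1, y = 4, z = 1.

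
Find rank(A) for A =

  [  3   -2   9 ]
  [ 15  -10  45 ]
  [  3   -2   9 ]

rank = 1

ρ1 := 1/3·ρ1
  [  1  -2/3   3 ]
  [ 15   -10  45 ]
  [  3    -2   9 ]
ρ2 := ρ2 − 15·ρ1
  [ 1  -2/3  3 ]
  [ 0     0  0 ]
  [ 3    -2  9 ]
ρ3 := ρ3 − 3·ρ1
  [ 1  -2/3  3 ]
  [ 0     0  0 ]
  [ 0     0  0 ]
The reduced form has 1 nonzero row.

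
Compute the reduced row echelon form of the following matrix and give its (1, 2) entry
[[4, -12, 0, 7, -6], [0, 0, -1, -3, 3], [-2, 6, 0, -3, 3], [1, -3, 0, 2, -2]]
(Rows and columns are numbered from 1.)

-3

Multiply R1 by 1/4.
Add 2 times R1 to R3.
Subtract R1 from R4.
Multiply R2 by -1.
Multiply R3 by 2.
Subtract 1/4 times R3 from R4.
Multiply R4 by -2.
Add 3 times R4 to R2.
Add 3/2 times R4 to R1.
Subtract 3 times R3 from R2.
Subtract 7/4 times R3 from R1.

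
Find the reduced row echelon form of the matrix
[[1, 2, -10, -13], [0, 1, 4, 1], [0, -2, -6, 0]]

R3 → R3 + 2·R2
  [ 1  2  -10  -13 ]
  [ 0  1    4    1 ]
  [ 0  0    2    2 ]
R3 → 1/2·R3
  [ 1  2  -10  -13 ]
  [ 0  1    4    1 ]
  [ 0  0    1    1 ]
R2 → R2 − 4·R3
  [ 1  2  -10  -13 ]
  [ 0  1    0   -3 ]
  [ 0  0    1    1 ]
R1 → R1 + 10·R3
  [ 1  2  0  -3 ]
  [ 0  1  0  -3 ]
  [ 0  0  1   1 ]
R1 → R1 − 2·R2
  [ 1  0  0   3 ]
  [ 0  1  0  -3 ]
  [ 0  0  1   1 ]

[[1, 0, 0, 3], [0, 1, 0, -3], [0, 0, 1, 1]]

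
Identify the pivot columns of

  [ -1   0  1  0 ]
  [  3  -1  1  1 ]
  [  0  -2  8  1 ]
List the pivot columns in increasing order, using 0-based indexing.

R1 → -1·R1
  [ 1   0  -1  0 ]
  [ 3  -1   1  1 ]
  [ 0  -2   8  1 ]
R2 → R2 − 3·R1
  [ 1   0  -1  0 ]
  [ 0  -1   4  1 ]
  [ 0  -2   8  1 ]
R2 → -1·R2
  [ 1   0  -1   0 ]
  [ 0   1  -4  -1 ]
  [ 0  -2   8   1 ]
R3 → R3 + 2·R2
  [ 1  0  -1   0 ]
  [ 0  1  -4  -1 ]
  [ 0  0   0  -1 ]
R3 → -1·R3
  [ 1  0  -1   0 ]
  [ 0  1  -4  -1 ]
  [ 0  0   0   1 ]
R2 → R2 + R3
  [ 1  0  -1  0 ]
  [ 0  1  -4  0 ]
  [ 0  0   0  1 ]
Pivot columns are the columns containing a leading 1.

0, 1, 3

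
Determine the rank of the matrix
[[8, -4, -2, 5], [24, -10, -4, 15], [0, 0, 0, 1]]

rank = 3

R1 -> 1/8·R1
R2 -> R2 − 24·R1
R2 -> 1/2·R2
R1 -> R1 − 5/8·R3
R1 -> R1 + 1/2·R2
The reduced form has 3 nonzero rows.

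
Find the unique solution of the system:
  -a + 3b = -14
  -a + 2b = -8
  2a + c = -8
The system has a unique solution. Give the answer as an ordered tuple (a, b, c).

(-4, -6, 0)

Form the augmented matrix and row-reduce:
  [ -1  3  0  |  -14 ]
  [ -1  2  0  |   -8 ]
  [  2  0  1  |   -8 ]
R1 -> -1·R1
  [  1  -3  0  |  14 ]
  [ -1   2  0  |  -8 ]
  [  2   0  1  |  -8 ]
R2 -> R2 + R1
  [ 1  -3  0  |  14 ]
  [ 0  -1  0  |   6 ]
  [ 2   0  1  |  -8 ]
R3 -> R3 − 2·R1
  [ 1  -3  0  |   14 ]
  [ 0  -1  0  |    6 ]
  [ 0   6  1  |  -36 ]
R2 -> -1·R2
  [ 1  -3  0  |   14 ]
  [ 0   1  0  |   -6 ]
  [ 0   6  1  |  -36 ]
R3 -> R3 − 6·R2
  [ 1  -3  0  |  14 ]
  [ 0   1  0  |  -6 ]
  [ 0   0  1  |   0 ]
R1 -> R1 + 3·R2
  [ 1  0  0  |  -4 ]
  [ 0  1  0  |  -6 ]
  [ 0  0  1  |   0 ]
Reading off the last column: a = -4, b = -6, c = 0.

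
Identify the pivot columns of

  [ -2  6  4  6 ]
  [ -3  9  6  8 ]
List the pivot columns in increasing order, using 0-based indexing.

R1 → -1/2·R1
  [  1  -3  -2  -3 ]
  [ -3   9   6   8 ]
R2 → R2 + 3·R1
  [ 1  -3  -2  -3 ]
  [ 0   0   0  -1 ]
R2 → -1·R2
  [ 1  -3  -2  -3 ]
  [ 0   0   0   1 ]
R1 → R1 + 3·R2
  [ 1  -3  -2  0 ]
  [ 0   0   0  1 ]
Pivot columns are the columns containing a leading 1.

0, 3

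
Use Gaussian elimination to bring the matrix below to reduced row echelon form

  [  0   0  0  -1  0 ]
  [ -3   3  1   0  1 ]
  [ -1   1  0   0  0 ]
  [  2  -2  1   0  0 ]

[[1, -1, 0, 0, 0], [0, 0, 1, 0, 0], [0, 0, 0, 1, 0], [0, 0, 0, 0, 1]]

ρ1 ↔ ρ2
  [ -3   3  1   0  1 ]
  [  0   0  0  -1  0 ]
  [ -1   1  0   0  0 ]
  [  2  -2  1   0  0 ]
ρ1 → -1/3·ρ1
  [  1  -1  -1/3   0  -1/3 ]
  [  0   0     0  -1     0 ]
  [ -1   1     0   0     0 ]
  [  2  -2     1   0     0 ]
ρ3 → ρ3 + ρ1
  [ 1  -1  -1/3   0  -1/3 ]
  [ 0   0     0  -1     0 ]
  [ 0   0  -1/3   0  -1/3 ]
  [ 2  -2     1   0     0 ]
ρ4 → ρ4 − 2·ρ1
  [ 1  -1  -1/3   0  -1/3 ]
  [ 0   0     0  -1     0 ]
  [ 0   0  -1/3   0  -1/3 ]
  [ 0   0   5/3   0   2/3 ]
ρ2 ↔ ρ3
  [ 1  -1  -1/3   0  -1/3 ]
  [ 0   0  -1/3   0  -1/3 ]
  [ 0   0     0  -1     0 ]
  [ 0   0   5/3   0   2/3 ]
ρ2 → -3·ρ2
  [ 1  -1  -1/3   0  -1/3 ]
  [ 0   0     1   0     1 ]
  [ 0   0     0  -1     0 ]
  [ 0   0   5/3   0   2/3 ]
ρ4 → ρ4 − 5/3·ρ2
  [ 1  -1  -1/3   0  -1/3 ]
  [ 0   0     1   0     1 ]
  [ 0   0     0  -1     0 ]
  [ 0   0     0   0    -1 ]
ρ3 → -1·ρ3
  [ 1  -1  -1/3  0  -1/3 ]
  [ 0   0     1  0     1 ]
  [ 0   0     0  1     0 ]
  [ 0   0     0  0    -1 ]
ρ4 → -1·ρ4
  [ 1  -1  -1/3  0  -1/3 ]
  [ 0   0     1  0     1 ]
  [ 0   0     0  1     0 ]
  [ 0   0     0  0     1 ]
ρ2 → ρ2 − ρ4
  [ 1  -1  -1/3  0  -1/3 ]
  [ 0   0     1  0     0 ]
  [ 0   0     0  1     0 ]
  [ 0   0     0  0     1 ]
ρ1 → ρ1 + 1/3·ρ4
  [ 1  -1  -1/3  0  0 ]
  [ 0   0     1  0  0 ]
  [ 0   0     0  1  0 ]
  [ 0   0     0  0  1 ]
ρ1 → ρ1 + 1/3·ρ2
  [ 1  -1  0  0  0 ]
  [ 0   0  1  0  0 ]
  [ 0   0  0  1  0 ]
  [ 0   0  0  0  1 ]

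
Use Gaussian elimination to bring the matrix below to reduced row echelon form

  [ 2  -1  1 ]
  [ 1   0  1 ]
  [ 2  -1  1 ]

ρ1 -> 1/2·ρ1
  [ 1  -1/2  1/2 ]
  [ 1     0    1 ]
  [ 2    -1    1 ]
ρ2 -> ρ2 − ρ1
  [ 1  -1/2  1/2 ]
  [ 0   1/2  1/2 ]
  [ 2    -1    1 ]
ρ3 -> ρ3 − 2·ρ1
  [ 1  -1/2  1/2 ]
  [ 0   1/2  1/2 ]
  [ 0     0    0 ]
ρ2 -> 2·ρ2
  [ 1  -1/2  1/2 ]
  [ 0     1    1 ]
  [ 0     0    0 ]
ρ1 -> ρ1 + 1/2·ρ2
  [ 1  0  1 ]
  [ 0  1  1 ]
  [ 0  0  0 ]

[[1, 0, 1], [0, 1, 1], [0, 0, 0]]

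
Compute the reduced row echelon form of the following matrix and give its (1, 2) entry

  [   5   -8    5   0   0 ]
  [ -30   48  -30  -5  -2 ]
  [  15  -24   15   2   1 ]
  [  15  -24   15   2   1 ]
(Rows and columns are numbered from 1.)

Multiply R1 by 1/5.
  [   1  -8/5    1   0   0 ]
  [ -30    48  -30  -5  -2 ]
  [  15   -24   15   2   1 ]
  [  15   -24   15   2   1 ]
Add 30 times R1 to R2.
  [  1  -8/5   1   0   0 ]
  [  0     0   0  -5  -2 ]
  [ 15   -24  15   2   1 ]
  [ 15   -24  15   2   1 ]
Subtract 15 times R1 from R3.
  [  1  -8/5   1   0   0 ]
  [  0     0   0  -5  -2 ]
  [  0     0   0   2   1 ]
  [ 15   -24  15   2   1 ]
Subtract 15 times R1 from R4.
  [ 1  -8/5  1   0   0 ]
  [ 0     0  0  -5  -2 ]
  [ 0     0  0   2   1 ]
  [ 0     0  0   2   1 ]
Multiply R2 by -1/5.
  [ 1  -8/5  1  0    0 ]
  [ 0     0  0  1  2/5 ]
  [ 0     0  0  2    1 ]
  [ 0     0  0  2    1 ]
Subtract 2 times R2 from R3.
  [ 1  -8/5  1  0    0 ]
  [ 0     0  0  1  2/5 ]
  [ 0     0  0  0  1/5 ]
  [ 0     0  0  2    1 ]
Subtract 2 times R2 from R4.
  [ 1  -8/5  1  0    0 ]
  [ 0     0  0  1  2/5 ]
  [ 0     0  0  0  1/5 ]
  [ 0     0  0  0  1/5 ]
Multiply R3 by 5.
  [ 1  -8/5  1  0    0 ]
  [ 0     0  0  1  2/5 ]
  [ 0     0  0  0    1 ]
  [ 0     0  0  0  1/5 ]
Subtract 1/5 times R3 from R4.
  [ 1  -8/5  1  0    0 ]
  [ 0     0  0  1  2/5 ]
  [ 0     0  0  0    1 ]
  [ 0     0  0  0    0 ]
Subtract 2/5 times R3 from R2.
  [ 1  -8/5  1  0  0 ]
  [ 0     0  0  1  0 ]
  [ 0     0  0  0  1 ]
  [ 0     0  0  0  0 ]

-8/5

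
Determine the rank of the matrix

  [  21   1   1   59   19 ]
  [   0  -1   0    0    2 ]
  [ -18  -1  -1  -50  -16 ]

r1 ← 1/21·r1
  [   1  1/21  1/21  59/21  19/21 ]
  [   0    -1     0      0      2 ]
  [ -18    -1    -1    -50    -16 ]
r3 ← r3 + 18·r1
  [ 1  1/21  1/21  59/21  19/21 ]
  [ 0    -1     0      0      2 ]
  [ 0  -1/7  -1/7    4/7    2/7 ]
r2 ← -1·r2
  [ 1  1/21  1/21  59/21  19/21 ]
  [ 0     1     0      0     -2 ]
  [ 0  -1/7  -1/7    4/7    2/7 ]
r3 ← r3 + 1/7·r2
  [ 1  1/21  1/21  59/21  19/21 ]
  [ 0     1     0      0     -2 ]
  [ 0     0  -1/7    4/7      0 ]
r3 ← -7·r3
  [ 1  1/21  1/21  59/21  19/21 ]
  [ 0     1     0      0     -2 ]
  [ 0     0     1     -4      0 ]
r1 ← r1 − 1/21·r3
  [ 1  1/21  0   3  19/21 ]
  [ 0     1  0   0     -2 ]
  [ 0     0  1  -4      0 ]
r1 ← r1 − 1/21·r2
  [ 1  0  0   3   1 ]
  [ 0  1  0   0  -2 ]
  [ 0  0  1  -4   0 ]
The reduced form has 3 nonzero rows.

rank = 3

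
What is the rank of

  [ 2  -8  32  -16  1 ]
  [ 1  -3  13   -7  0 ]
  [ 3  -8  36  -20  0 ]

rank = 3

R1 → 1/2·R1
  [ 1  -4  16   -8  1/2 ]
  [ 1  -3  13   -7    0 ]
  [ 3  -8  36  -20    0 ]
R2 → R2 − R1
  [ 1  -4  16   -8   1/2 ]
  [ 0   1  -3    1  -1/2 ]
  [ 3  -8  36  -20     0 ]
R3 → R3 − 3·R1
  [ 1  -4   16  -8   1/2 ]
  [ 0   1   -3   1  -1/2 ]
  [ 0   4  -12   4  -3/2 ]
R3 → R3 − 4·R2
  [ 1  -4  16  -8   1/2 ]
  [ 0   1  -3   1  -1/2 ]
  [ 0   0   0   0   1/2 ]
R3 → 2·R3
  [ 1  -4  16  -8   1/2 ]
  [ 0   1  -3   1  -1/2 ]
  [ 0   0   0   0     1 ]
R2 → R2 + 1/2·R3
  [ 1  -4  16  -8  1/2 ]
  [ 0   1  -3   1    0 ]
  [ 0   0   0   0    1 ]
R1 → R1 − 1/2·R3
  [ 1  -4  16  -8  0 ]
  [ 0   1  -3   1  0 ]
  [ 0   0   0   0  1 ]
R1 → R1 + 4·R2
  [ 1  0   4  -4  0 ]
  [ 0  1  -3   1  0 ]
  [ 0  0   0   0  1 ]
The reduced form has 3 nonzero rows.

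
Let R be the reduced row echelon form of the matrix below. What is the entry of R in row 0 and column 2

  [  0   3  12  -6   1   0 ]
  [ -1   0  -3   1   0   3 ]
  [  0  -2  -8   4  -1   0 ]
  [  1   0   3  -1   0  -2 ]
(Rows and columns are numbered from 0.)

Swap ρ1 and ρ2.
  [ -1   0  -3   1   0   3 ]
  [  0   3  12  -6   1   0 ]
  [  0  -2  -8   4  -1   0 ]
  [  1   0   3  -1   0  -2 ]
Multiply ρ1 by -1.
  [ 1   0   3  -1   0  -3 ]
  [ 0   3  12  -6   1   0 ]
  [ 0  -2  -8   4  -1   0 ]
  [ 1   0   3  -1   0  -2 ]
Subtract ρ1 from ρ4.
  [ 1   0   3  -1   0  -3 ]
  [ 0   3  12  -6   1   0 ]
  [ 0  -2  -8   4  -1   0 ]
  [ 0   0   0   0   0   1 ]
Multiply ρ2 by 1/3.
  [ 1   0   3  -1    0  -3 ]
  [ 0   1   4  -2  1/3   0 ]
  [ 0  -2  -8   4   -1   0 ]
  [ 0   0   0   0    0   1 ]
Add 2 times ρ2 to ρ3.
  [ 1  0  3  -1     0  -3 ]
  [ 0  1  4  -2   1/3   0 ]
  [ 0  0  0   0  -1/3   0 ]
  [ 0  0  0   0     0   1 ]
Multiply ρ3 by -3.
  [ 1  0  3  -1    0  -3 ]
  [ 0  1  4  -2  1/3   0 ]
  [ 0  0  0   0    1   0 ]
  [ 0  0  0   0    0   1 ]
Add 3 times ρ4 to ρ1.
  [ 1  0  3  -1    0  0 ]
  [ 0  1  4  -2  1/3  0 ]
  [ 0  0  0   0    1  0 ]
  [ 0  0  0   0    0  1 ]
Subtract 1/3 times ρ3 from ρ2.
  [ 1  0  3  -1  0  0 ]
  [ 0  1  4  -2  0  0 ]
  [ 0  0  0   0  1  0 ]
  [ 0  0  0   0  0  1 ]

3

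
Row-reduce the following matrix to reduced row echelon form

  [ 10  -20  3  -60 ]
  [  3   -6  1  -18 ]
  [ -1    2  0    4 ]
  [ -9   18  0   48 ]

r1 := 1/10·r1
r2 := r2 − 3·r1
r3 := r3 + r1
r4 := r4 + 9·r1
r2 := 10·r2
r3 := r3 − 3/10·r2
r4 := r4 − 27/10·r2
r3 := -1/2·r3
r4 := r4 + 6·r3
r1 := r1 + 6·r3
r1 := r1 − 3/10·r2

[[1, -2, 0, 0], [0, 0, 1, 0], [0, 0, 0, 1], [0, 0, 0, 0]]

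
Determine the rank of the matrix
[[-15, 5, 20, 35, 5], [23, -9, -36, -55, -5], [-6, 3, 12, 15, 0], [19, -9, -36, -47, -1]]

rank = 2

Multiply R1 by -1/15.
  [  1  -1/3  -4/3  -7/3  -1/3 ]
  [ 23    -9   -36   -55    -5 ]
  [ -6     3    12    15     0 ]
  [ 19    -9   -36   -47    -1 ]
Subtract 23 times R1 from R2.
  [  1  -1/3   -4/3  -7/3  -1/3 ]
  [  0  -4/3  -16/3  -4/3   8/3 ]
  [ -6     3     12    15     0 ]
  [ 19    -9    -36   -47    -1 ]
Add 6 times R1 to R3.
  [  1  -1/3   -4/3  -7/3  -1/3 ]
  [  0  -4/3  -16/3  -4/3   8/3 ]
  [  0     1      4     1    -2 ]
  [ 19    -9    -36   -47    -1 ]
Subtract 19 times R1 from R4.
  [ 1  -1/3   -4/3  -7/3  -1/3 ]
  [ 0  -4/3  -16/3  -4/3   8/3 ]
  [ 0     1      4     1    -2 ]
  [ 0  -8/3  -32/3  -8/3  16/3 ]
Multiply R2 by -3/4.
  [ 1  -1/3   -4/3  -7/3  -1/3 ]
  [ 0     1      4     1    -2 ]
  [ 0     1      4     1    -2 ]
  [ 0  -8/3  -32/3  -8/3  16/3 ]
Subtract R2 from R3.
  [ 1  -1/3   -4/3  -7/3  -1/3 ]
  [ 0     1      4     1    -2 ]
  [ 0     0      0     0     0 ]
  [ 0  -8/3  -32/3  -8/3  16/3 ]
Add 8/3 times R2 to R4.
  [ 1  -1/3  -4/3  -7/3  -1/3 ]
  [ 0     1     4     1    -2 ]
  [ 0     0     0     0     0 ]
  [ 0     0     0     0     0 ]
Add 1/3 times R2 to R1.
  [ 1  0  0  -2  -1 ]
  [ 0  1  4   1  -2 ]
  [ 0  0  0   0   0 ]
  [ 0  0  0   0   0 ]
The reduced form has 2 nonzero rows.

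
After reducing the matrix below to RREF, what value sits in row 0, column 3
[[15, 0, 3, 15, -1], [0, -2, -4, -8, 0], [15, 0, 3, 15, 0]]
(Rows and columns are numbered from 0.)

ρ1 ← 1/15·ρ1
  [  1   0  1/5   1  -1/15 ]
  [  0  -2   -4  -8      0 ]
  [ 15   0    3  15      0 ]
ρ3 ← ρ3 − 15·ρ1
  [ 1   0  1/5   1  -1/15 ]
  [ 0  -2   -4  -8      0 ]
  [ 0   0    0   0      1 ]
ρ2 ← -1/2·ρ2
  [ 1  0  1/5  1  -1/15 ]
  [ 0  1    2  4      0 ]
  [ 0  0    0  0      1 ]
ρ1 ← ρ1 + 1/15·ρ3
  [ 1  0  1/5  1  0 ]
  [ 0  1    2  4  0 ]
  [ 0  0    0  0  1 ]

1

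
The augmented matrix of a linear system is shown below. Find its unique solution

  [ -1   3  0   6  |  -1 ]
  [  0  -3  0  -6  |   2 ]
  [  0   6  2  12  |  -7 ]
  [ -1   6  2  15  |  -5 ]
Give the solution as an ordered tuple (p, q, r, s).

Multiply R1 by -1.
  [  1  -3  0  -6  |   1 ]
  [  0  -3  0  -6  |   2 ]
  [  0   6  2  12  |  -7 ]
  [ -1   6  2  15  |  -5 ]
Add R1 to R4.
  [ 1  -3  0  -6  |   1 ]
  [ 0  -3  0  -6  |   2 ]
  [ 0   6  2  12  |  -7 ]
  [ 0   3  2   9  |  -4 ]
Multiply R2 by -1/3.
  [ 1  -3  0  -6  |     1 ]
  [ 0   1  0   2  |  -2/3 ]
  [ 0   6  2  12  |    -7 ]
  [ 0   3  2   9  |    -4 ]
Subtract 6 times R2 from R3.
  [ 1  -3  0  -6  |     1 ]
  [ 0   1  0   2  |  -2/3 ]
  [ 0   0  2   0  |    -3 ]
  [ 0   3  2   9  |    -4 ]
Subtract 3 times R2 from R4.
  [ 1  -3  0  -6  |     1 ]
  [ 0   1  0   2  |  -2/3 ]
  [ 0   0  2   0  |    -3 ]
  [ 0   0  2   3  |    -2 ]
Multiply R3 by 1/2.
  [ 1  -3  0  -6  |     1 ]
  [ 0   1  0   2  |  -2/3 ]
  [ 0   0  1   0  |  -3/2 ]
  [ 0   0  2   3  |    -2 ]
Subtract 2 times R3 from R4.
  [ 1  -3  0  -6  |     1 ]
  [ 0   1  0   2  |  -2/3 ]
  [ 0   0  1   0  |  -3/2 ]
  [ 0   0  0   3  |     1 ]
Multiply R4 by 1/3.
  [ 1  -3  0  -6  |     1 ]
  [ 0   1  0   2  |  -2/3 ]
  [ 0   0  1   0  |  -3/2 ]
  [ 0   0  0   1  |   1/3 ]
Subtract 2 times R4 from R2.
  [ 1  -3  0  -6  |     1 ]
  [ 0   1  0   0  |  -4/3 ]
  [ 0   0  1   0  |  -3/2 ]
  [ 0   0  0   1  |   1/3 ]
Add 6 times R4 to R1.
  [ 1  -3  0  0  |     3 ]
  [ 0   1  0  0  |  -4/3 ]
  [ 0   0  1  0  |  -3/2 ]
  [ 0   0  0  1  |   1/3 ]
Add 3 times R2 to R1.
  [ 1  0  0  0  |    -1 ]
  [ 0  1  0  0  |  -4/3 ]
  [ 0  0  1  0  |  -3/2 ]
  [ 0  0  0  1  |   1/3 ]
Reading off the last column: p = -1, q = -4/3, r = -3/2, s = 1/3.

(-1, -4/3, -3/2, 1/3)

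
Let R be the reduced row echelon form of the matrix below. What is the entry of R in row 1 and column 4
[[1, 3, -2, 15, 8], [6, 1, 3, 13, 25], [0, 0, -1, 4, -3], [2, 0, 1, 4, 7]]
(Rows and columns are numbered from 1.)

4

r2 ← r2 − 6·r1
  [ 1    3  -2   15    8 ]
  [ 0  -17  15  -77  -23 ]
  [ 0    0  -1    4   -3 ]
  [ 2    0   1    4    7 ]
r4 ← r4 − 2·r1
  [ 1    3  -2   15    8 ]
  [ 0  -17  15  -77  -23 ]
  [ 0    0  -1    4   -3 ]
  [ 0   -6   5  -26   -9 ]
r2 ← -1/17·r2
  [ 1   3      -2     15      8 ]
  [ 0   1  -15/17  77/17  23/17 ]
  [ 0   0      -1      4     -3 ]
  [ 0  -6       5    -26     -9 ]
r4 ← r4 + 6·r2
  [ 1  3      -2     15       8 ]
  [ 0  1  -15/17  77/17   23/17 ]
  [ 0  0      -1      4      -3 ]
  [ 0  0   -5/17  20/17  -15/17 ]
r3 ← -1·r3
  [ 1  3      -2     15       8 ]
  [ 0  1  -15/17  77/17   23/17 ]
  [ 0  0       1     -4       3 ]
  [ 0  0   -5/17  20/17  -15/17 ]
r4 ← r4 + 5/17·r3
  [ 1  3      -2     15      8 ]
  [ 0  1  -15/17  77/17  23/17 ]
  [ 0  0       1     -4      3 ]
  [ 0  0       0      0      0 ]
r2 ← r2 + 15/17·r3
  [ 1  3  -2  15  8 ]
  [ 0  1   0   1  4 ]
  [ 0  0   1  -4  3 ]
  [ 0  0   0   0  0 ]
r1 ← r1 + 2·r3
  [ 1  3  0   7  14 ]
  [ 0  1  0   1   4 ]
  [ 0  0  1  -4   3 ]
  [ 0  0  0   0   0 ]
r1 ← r1 − 3·r2
  [ 1  0  0   4  2 ]
  [ 0  1  0   1  4 ]
  [ 0  0  1  -4  3 ]
  [ 0  0  0   0  0 ]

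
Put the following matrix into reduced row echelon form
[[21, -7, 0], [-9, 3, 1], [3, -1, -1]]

[[1, -1/3, 0], [0, 0, 1], [0, 0, 0]]

r1 := 1/21·r1
  [  1  -1/3   0 ]
  [ -9     3   1 ]
  [  3    -1  -1 ]
r2 := r2 + 9·r1
  [ 1  -1/3   0 ]
  [ 0     0   1 ]
  [ 3    -1  -1 ]
r3 := r3 − 3·r1
  [ 1  -1/3   0 ]
  [ 0     0   1 ]
  [ 0     0  -1 ]
r3 := r3 + r2
  [ 1  -1/3  0 ]
  [ 0     0  1 ]
  [ 0     0  0 ]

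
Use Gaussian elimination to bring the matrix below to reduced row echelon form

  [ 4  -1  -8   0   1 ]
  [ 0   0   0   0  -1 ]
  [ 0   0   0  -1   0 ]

R1 → 1/4·R1
  [ 1  -1/4  -2   0  1/4 ]
  [ 0     0   0   0   -1 ]
  [ 0     0   0  -1    0 ]
R2 <=> R3
  [ 1  -1/4  -2   0  1/4 ]
  [ 0     0   0  -1    0 ]
  [ 0     0   0   0   -1 ]
R2 → -1·R2
  [ 1  -1/4  -2  0  1/4 ]
  [ 0     0   0  1    0 ]
  [ 0     0   0  0   -1 ]
R3 → -1·R3
  [ 1  -1/4  -2  0  1/4 ]
  [ 0     0   0  1    0 ]
  [ 0     0   0  0    1 ]
R1 → R1 − 1/4·R3
  [ 1  -1/4  -2  0  0 ]
  [ 0     0   0  1  0 ]
  [ 0     0   0  0  1 ]

[[1, -1/4, -2, 0, 0], [0, 0, 0, 1, 0], [0, 0, 0, 0, 1]]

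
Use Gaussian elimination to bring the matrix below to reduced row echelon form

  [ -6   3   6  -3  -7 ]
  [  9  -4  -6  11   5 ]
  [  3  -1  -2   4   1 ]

Multiply R1 by -1/6.
  [ 1  -1/2  -1  1/2  7/6 ]
  [ 9    -4  -6   11    5 ]
  [ 3    -1  -2    4    1 ]
Subtract 9 times R1 from R2.
  [ 1  -1/2  -1   1/2    7/6 ]
  [ 0   1/2   3  13/2  -11/2 ]
  [ 3    -1  -2     4      1 ]
Subtract 3 times R1 from R3.
  [ 1  -1/2  -1   1/2    7/6 ]
  [ 0   1/2   3  13/2  -11/2 ]
  [ 0   1/2   1   5/2   -5/2 ]
Multiply R2 by 2.
  [ 1  -1/2  -1  1/2   7/6 ]
  [ 0     1   6   13   -11 ]
  [ 0   1/2   1  5/2  -5/2 ]
Subtract 1/2 times R2 from R3.
  [ 1  -1/2  -1  1/2  7/6 ]
  [ 0     1   6   13  -11 ]
  [ 0     0  -2   -4    3 ]
Multiply R3 by -1/2.
  [ 1  -1/2  -1  1/2   7/6 ]
  [ 0     1   6   13   -11 ]
  [ 0     0   1    2  -3/2 ]
Subtract 6 times R3 from R2.
  [ 1  -1/2  -1  1/2   7/6 ]
  [ 0     1   0    1    -2 ]
  [ 0     0   1    2  -3/2 ]
Add R3 to R1.
  [ 1  -1/2  0  5/2  -1/3 ]
  [ 0     1  0    1    -2 ]
  [ 0     0  1    2  -3/2 ]
Add 1/2 times R2 to R1.
  [ 1  0  0  3  -4/3 ]
  [ 0  1  0  1    -2 ]
  [ 0  0  1  2  -3/2 ]

[[1, 0, 0, 3, -4/3], [0, 1, 0, 1, -2], [0, 0, 1, 2, -3/2]]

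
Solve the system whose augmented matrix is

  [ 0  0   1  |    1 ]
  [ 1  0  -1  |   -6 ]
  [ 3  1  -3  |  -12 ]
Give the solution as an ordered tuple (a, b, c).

(-5, 6, 1)

ρ1 ↔ ρ2
  [ 1  0  -1  |   -6 ]
  [ 0  0   1  |    1 ]
  [ 3  1  -3  |  -12 ]
ρ3 ← ρ3 − 3·ρ1
  [ 1  0  -1  |  -6 ]
  [ 0  0   1  |   1 ]
  [ 0  1   0  |   6 ]
ρ2 ↔ ρ3
  [ 1  0  -1  |  -6 ]
  [ 0  1   0  |   6 ]
  [ 0  0   1  |   1 ]
ρ1 ← ρ1 + ρ3
  [ 1  0  0  |  -5 ]
  [ 0  1  0  |   6 ]
  [ 0  0  1  |   1 ]
Reading off the last column: a = -5, b = 6, c = 1.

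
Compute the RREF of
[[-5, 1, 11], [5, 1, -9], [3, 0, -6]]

r1 → -1/5·r1
  [ 1  -1/5  -11/5 ]
  [ 5     1     -9 ]
  [ 3     0     -6 ]
r2 → r2 − 5·r1
  [ 1  -1/5  -11/5 ]
  [ 0     2      2 ]
  [ 3     0     -6 ]
r3 → r3 − 3·r1
  [ 1  -1/5  -11/5 ]
  [ 0     2      2 ]
  [ 0   3/5    3/5 ]
r2 → 1/2·r2
  [ 1  -1/5  -11/5 ]
  [ 0     1      1 ]
  [ 0   3/5    3/5 ]
r3 → r3 − 3/5·r2
  [ 1  -1/5  -11/5 ]
  [ 0     1      1 ]
  [ 0     0      0 ]
r1 → r1 + 1/5·r2
  [ 1  0  -2 ]
  [ 0  1   1 ]
  [ 0  0   0 ]

[[1, 0, -2], [0, 1, 1], [0, 0, 0]]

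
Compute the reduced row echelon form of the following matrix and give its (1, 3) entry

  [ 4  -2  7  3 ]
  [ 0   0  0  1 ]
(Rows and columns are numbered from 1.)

R1 := 1/4·R1
  [ 1  -1/2  7/4  3/4 ]
  [ 0     0    0    1 ]
R1 := R1 − 3/4·R2
  [ 1  -1/2  7/4  0 ]
  [ 0     0    0  1 ]

7/4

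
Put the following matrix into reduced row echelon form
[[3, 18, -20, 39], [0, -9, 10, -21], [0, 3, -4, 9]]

Multiply R1 by 1/3.
  [ 1   6  -20/3   13 ]
  [ 0  -9     10  -21 ]
  [ 0   3     -4    9 ]
Multiply R2 by -1/9.
  [ 1  6  -20/3   13 ]
  [ 0  1  -10/9  7/3 ]
  [ 0  3     -4    9 ]
Subtract 3 times R2 from R3.
  [ 1  6  -20/3   13 ]
  [ 0  1  -10/9  7/3 ]
  [ 0  0   -2/3    2 ]
Multiply R3 by -3/2.
  [ 1  6  -20/3   13 ]
  [ 0  1  -10/9  7/3 ]
  [ 0  0      1   -3 ]
Add 10/9 times R3 to R2.
  [ 1  6  -20/3  13 ]
  [ 0  1      0  -1 ]
  [ 0  0      1  -3 ]
Add 20/3 times R3 to R1.
  [ 1  6  0  -7 ]
  [ 0  1  0  -1 ]
  [ 0  0  1  -3 ]
Subtract 6 times R2 from R1.
  [ 1  0  0  -1 ]
  [ 0  1  0  -1 ]
  [ 0  0  1  -3 ]

[[1, 0, 0, -1], [0, 1, 0, -1], [0, 0, 1, -3]]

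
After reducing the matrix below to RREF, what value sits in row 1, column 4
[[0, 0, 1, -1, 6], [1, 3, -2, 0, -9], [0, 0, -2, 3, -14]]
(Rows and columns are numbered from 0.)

4

r1 <=> r2
  [ 1  3  -2   0   -9 ]
  [ 0  0   1  -1    6 ]
  [ 0  0  -2   3  -14 ]
r3 → r3 + 2·r2
  [ 1  3  -2   0  -9 ]
  [ 0  0   1  -1   6 ]
  [ 0  0   0   1  -2 ]
r2 → r2 + r3
  [ 1  3  -2  0  -9 ]
  [ 0  0   1  0   4 ]
  [ 0  0   0  1  -2 ]
r1 → r1 + 2·r2
  [ 1  3  0  0  -1 ]
  [ 0  0  1  0   4 ]
  [ 0  0  0  1  -2 ]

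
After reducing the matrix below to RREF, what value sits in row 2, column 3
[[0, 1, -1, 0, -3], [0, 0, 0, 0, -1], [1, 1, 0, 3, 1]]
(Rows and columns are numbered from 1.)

-1

Swap ρ1 and ρ3.
  [ 1  1   0  3   1 ]
  [ 0  0   0  0  -1 ]
  [ 0  1  -1  0  -3 ]
Swap ρ2 and ρ3.
  [ 1  1   0  3   1 ]
  [ 0  1  -1  0  -3 ]
  [ 0  0   0  0  -1 ]
Multiply ρ3 by -1.
  [ 1  1   0  3   1 ]
  [ 0  1  -1  0  -3 ]
  [ 0  0   0  0   1 ]
Add 3 times ρ3 to ρ2.
  [ 1  1   0  3  1 ]
  [ 0  1  -1  0  0 ]
  [ 0  0   0  0  1 ]
Subtract ρ3 from ρ1.
  [ 1  1   0  3  0 ]
  [ 0  1  -1  0  0 ]
  [ 0  0   0  0  1 ]
Subtract ρ2 from ρ1.
  [ 1  0   1  3  0 ]
  [ 0  1  -1  0  0 ]
  [ 0  0   0  0  1 ]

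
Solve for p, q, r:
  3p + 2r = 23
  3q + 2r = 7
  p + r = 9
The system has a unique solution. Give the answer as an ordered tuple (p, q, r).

(5, -1/3, 4)

Form the augmented matrix and row-reduce:
  [ 3  0  2  |  23 ]
  [ 0  3  2  |   7 ]
  [ 1  0  1  |   9 ]
R1 ← 1/3·R1
  [ 1  0  2/3  |  23/3 ]
  [ 0  3    2  |     7 ]
  [ 1  0    1  |     9 ]
R3 ← R3 − R1
  [ 1  0  2/3  |  23/3 ]
  [ 0  3    2  |     7 ]
  [ 0  0  1/3  |   4/3 ]
R2 ← 1/3·R2
  [ 1  0  2/3  |  23/3 ]
  [ 0  1  2/3  |   7/3 ]
  [ 0  0  1/3  |   4/3 ]
R3 ← 3·R3
  [ 1  0  2/3  |  23/3 ]
  [ 0  1  2/3  |   7/3 ]
  [ 0  0    1  |     4 ]
R2 ← R2 − 2/3·R3
  [ 1  0  2/3  |  23/3 ]
  [ 0  1    0  |  -1/3 ]
  [ 0  0    1  |     4 ]
R1 ← R1 − 2/3·R3
  [ 1  0  0  |     5 ]
  [ 0  1  0  |  -1/3 ]
  [ 0  0  1  |     4 ]
Reading off the last column: p = 5, q = -1/3, r = 4.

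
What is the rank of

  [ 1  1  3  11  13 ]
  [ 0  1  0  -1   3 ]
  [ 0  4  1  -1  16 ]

R3 -> R3 − 4·R2
  [ 1  1  3  11  13 ]
  [ 0  1  0  -1   3 ]
  [ 0  0  1   3   4 ]
R1 -> R1 − 3·R3
  [ 1  1  0   2  1 ]
  [ 0  1  0  -1  3 ]
  [ 0  0  1   3  4 ]
R1 -> R1 − R2
  [ 1  0  0   3  -2 ]
  [ 0  1  0  -1   3 ]
  [ 0  0  1   3   4 ]
The reduced form has 3 nonzero rows.

rank = 3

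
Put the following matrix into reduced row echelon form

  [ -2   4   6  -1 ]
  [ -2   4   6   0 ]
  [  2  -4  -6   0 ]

[[1, -2, -3, 0], [0, 0, 0, 1], [0, 0, 0, 0]]

R1 -> -1/2·R1
  [  1  -2  -3  1/2 ]
  [ -2   4   6    0 ]
  [  2  -4  -6    0 ]
R2 -> R2 + 2·R1
  [ 1  -2  -3  1/2 ]
  [ 0   0   0    1 ]
  [ 2  -4  -6    0 ]
R3 -> R3 − 2·R1
  [ 1  -2  -3  1/2 ]
  [ 0   0   0    1 ]
  [ 0   0   0   -1 ]
R3 -> R3 + R2
  [ 1  -2  -3  1/2 ]
  [ 0   0   0    1 ]
  [ 0   0   0    0 ]
R1 -> R1 − 1/2·R2
  [ 1  -2  -3  0 ]
  [ 0   0   0  1 ]
  [ 0   0   0  0 ]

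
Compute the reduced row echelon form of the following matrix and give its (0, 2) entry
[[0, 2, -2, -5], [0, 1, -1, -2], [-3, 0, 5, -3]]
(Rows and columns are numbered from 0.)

ρ1 <=> ρ3
  [ -3  0   5  -3 ]
  [  0  1  -1  -2 ]
  [  0  2  -2  -5 ]
ρ1 → -1/3·ρ1
  [ 1  0  -5/3   1 ]
  [ 0  1    -1  -2 ]
  [ 0  2    -2  -5 ]
ρ3 → ρ3 − 2·ρ2
  [ 1  0  -5/3   1 ]
  [ 0  1    -1  -2 ]
  [ 0  0     0  -1 ]
ρ3 → -1·ρ3
  [ 1  0  -5/3   1 ]
  [ 0  1    -1  -2 ]
  [ 0  0     0   1 ]
ρ2 → ρ2 + 2·ρ3
  [ 1  0  -5/3  1 ]
  [ 0  1    -1  0 ]
  [ 0  0     0  1 ]
ρ1 → ρ1 − ρ3
  [ 1  0  -5/3  0 ]
  [ 0  1    -1  0 ]
  [ 0  0     0  1 ]

-5/3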